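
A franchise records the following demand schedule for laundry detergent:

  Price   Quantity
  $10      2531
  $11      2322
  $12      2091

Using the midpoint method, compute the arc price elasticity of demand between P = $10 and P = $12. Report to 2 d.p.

At P = 10, Q = 2531; at P = 12, Q = 2091.
ΔQ = -440, ΔP = 2. Midpoints: P̄ = 11.00, Q̄ = 2311.0.
ε = (ΔQ/ΔP)(P̄/Q̄) = (-440/2)(11.00/2311.0).

-1.05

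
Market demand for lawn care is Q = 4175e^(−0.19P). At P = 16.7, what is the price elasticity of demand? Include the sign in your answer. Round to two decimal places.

At P = 16.7, Q = 174.840.
dQ/dP = −0.19·4175e^(−0.19P) = −0.19Q = -33.220.
ε = (dQ/dP)(P/Q) = (-33.220)(16.7/174.840).

-3.17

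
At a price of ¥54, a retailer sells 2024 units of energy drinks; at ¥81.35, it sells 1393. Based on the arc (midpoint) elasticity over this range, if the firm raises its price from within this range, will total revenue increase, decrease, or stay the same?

increase

Arc ε = (-631/27.35)(67.67/1708.5) ≈ -0.914.
|ε| = 0.91 < 1, so demand is inelastic. A price rise therefore raises total revenue.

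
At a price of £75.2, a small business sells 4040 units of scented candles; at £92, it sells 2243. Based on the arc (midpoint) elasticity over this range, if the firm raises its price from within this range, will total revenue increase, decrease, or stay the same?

Arc ε = (-1797/16.8)(83.60/3141.5) ≈ -2.846.
|ε| = 2.85 > 1, so demand is elastic. A price rise therefore reduces total revenue.

decrease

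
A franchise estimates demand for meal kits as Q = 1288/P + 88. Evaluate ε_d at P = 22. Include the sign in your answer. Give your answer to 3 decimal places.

-0.400

At P = 22, Q = 146.545.
dQ/dP = −1288/P² = -2.661.
ε = (dQ/dP)(P/Q) = (-2.661)(22/146.545).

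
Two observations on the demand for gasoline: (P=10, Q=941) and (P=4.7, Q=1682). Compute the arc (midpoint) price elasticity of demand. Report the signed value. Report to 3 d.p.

ΔQ = 1682 − 941 = 741; ΔP = 4.7 − 10 = -5.3.
Midpoints: P̄ = 7.35, Q̄ = 1311.5.
ε = (ΔQ/ΔP)(P̄/Q̄) = (741/-5.3)(7.35/1311.5).

-0.784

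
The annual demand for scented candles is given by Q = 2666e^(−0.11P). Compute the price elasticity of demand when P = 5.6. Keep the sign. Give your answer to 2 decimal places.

-0.62

At P = 5.6, Q = 1439.908.
dQ/dP = −0.11·2666e^(−0.11P) = −0.11Q = -158.390.
ε = (dQ/dP)(P/Q) = (-158.390)(5.6/1439.908).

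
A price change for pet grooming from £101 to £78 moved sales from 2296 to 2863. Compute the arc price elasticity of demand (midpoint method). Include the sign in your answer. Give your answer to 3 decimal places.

ΔQ = 2863 − 2296 = 567; ΔP = 78 − 101 = -23.
Midpoints: P̄ = 89.50, Q̄ = 2579.5.
ε = (ΔQ/ΔP)(P̄/Q̄) = (567/-23)(89.50/2579.5).

-0.855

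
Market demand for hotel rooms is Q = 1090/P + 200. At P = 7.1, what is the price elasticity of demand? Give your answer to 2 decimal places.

-0.43

At P = 7.1, Q = 353.521.
dQ/dP = −1090/P² = -21.623.
ε = (dQ/dP)(P/Q) = (-21.623)(7.1/353.521).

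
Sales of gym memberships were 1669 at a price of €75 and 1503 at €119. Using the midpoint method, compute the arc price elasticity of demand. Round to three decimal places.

ΔQ = 1503 − 1669 = -166; ΔP = 119 − 75 = 44.
Midpoints: P̄ = 97.00, Q̄ = 1586.0.
ε = (ΔQ/ΔP)(P̄/Q̄) = (-166/44)(97.00/1586.0).

-0.231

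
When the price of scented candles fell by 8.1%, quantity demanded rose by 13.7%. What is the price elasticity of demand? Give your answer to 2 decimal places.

ε = %ΔQ / %ΔP = (13.7)/(-8.1) = -1.691.

-1.69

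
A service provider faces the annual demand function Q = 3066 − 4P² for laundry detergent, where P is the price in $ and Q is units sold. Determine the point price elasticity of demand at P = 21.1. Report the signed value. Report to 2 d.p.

At P = 21.1, Q = 1285.160.
dQ/dP = −8P = -168.800.
ε = (dQ/dP)(P/Q) = (-168.800)(21.1/1285.160).

-2.77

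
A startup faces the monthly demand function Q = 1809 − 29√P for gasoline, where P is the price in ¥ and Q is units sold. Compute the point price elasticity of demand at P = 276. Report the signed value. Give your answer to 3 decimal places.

At P = 276, Q = 1327.216.
dQ/dP = −29/(2√P) = -0.873.
ε = (dQ/dP)(P/Q) = (-0.873)(276/1327.216).

-0.182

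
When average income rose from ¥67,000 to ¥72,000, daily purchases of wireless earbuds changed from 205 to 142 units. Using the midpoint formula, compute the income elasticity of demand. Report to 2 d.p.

-5.05

ΔQ = -63, ΔI = 5000. Midpoints: Ī = 69,500, Q̄ = 173.5.
ε_I = (ΔQ/ΔI)(Ī/Q̄) = (-63/5000)(69500/173.5).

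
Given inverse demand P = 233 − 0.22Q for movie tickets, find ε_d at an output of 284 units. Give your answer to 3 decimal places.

At Q = 284, P = 233 − 0.22(284) = 170.52.
dP/dQ = −0.22, so dQ/dP = 1/(−0.22) = -4.545.
ε = (dQ/dP)(P/Q) = (-4.545)(170.52/284).

-2.729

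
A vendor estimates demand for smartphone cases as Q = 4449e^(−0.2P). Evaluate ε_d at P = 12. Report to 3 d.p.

At P = 12, Q = 403.604.
dQ/dP = −0.2·4449e^(−0.2P) = −0.2Q = -80.721.
ε = (dQ/dP)(P/Q) = (-80.721)(12/403.604).

-2.400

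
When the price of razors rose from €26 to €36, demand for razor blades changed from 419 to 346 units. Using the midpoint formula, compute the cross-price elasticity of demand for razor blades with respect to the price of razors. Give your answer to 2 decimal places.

ΔQ_x = 346 − 419 = -73; ΔP_y = 36 − 26 = 10.
Midpoints: P̄_y = 31.00, Q̄_x = 382.5.
ε_xy = (ΔQ_x/ΔP_y)(P̄_y/Q̄_x) = (-73/10)(31.00/382.5).

-0.59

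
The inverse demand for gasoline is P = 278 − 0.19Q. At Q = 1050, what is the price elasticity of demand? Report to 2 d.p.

-0.39

At Q = 1050, P = 278 − 0.19(1050) = 78.50.
dP/dQ = −0.19, so dQ/dP = 1/(−0.19) = -5.263.
ε = (dQ/dP)(P/Q) = (-5.263)(78.50/1050).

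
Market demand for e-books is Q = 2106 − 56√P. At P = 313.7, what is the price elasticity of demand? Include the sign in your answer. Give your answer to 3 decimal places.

-0.445

At P = 313.7, Q = 1114.152.
dQ/dP = −56/(2√P) = -1.581.
ε = (dQ/dP)(P/Q) = (-1.581)(313.7/1114.152).
|ε| < 1, so demand is inelastic at this price.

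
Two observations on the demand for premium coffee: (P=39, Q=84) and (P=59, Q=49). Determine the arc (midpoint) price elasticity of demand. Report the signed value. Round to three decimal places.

ΔQ = 49 − 84 = -35; ΔP = 59 − 39 = 20.
Midpoints: P̄ = 49.00, Q̄ = 66.5.
ε = (ΔQ/ΔP)(P̄/Q̄) = (-35/20)(49.00/66.5).

-1.289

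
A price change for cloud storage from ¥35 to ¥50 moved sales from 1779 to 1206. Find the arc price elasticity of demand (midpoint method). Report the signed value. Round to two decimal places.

-1.09

ΔQ = 1206 − 1779 = -573; ΔP = 50 − 35 = 15.
Midpoints: P̄ = 42.50, Q̄ = 1492.5.
ε = (ΔQ/ΔP)(P̄/Q̄) = (-573/15)(42.50/1492.5).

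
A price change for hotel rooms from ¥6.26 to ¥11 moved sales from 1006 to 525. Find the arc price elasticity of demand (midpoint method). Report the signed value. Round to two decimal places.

-1.14

ΔQ = 525 − 1006 = -481; ΔP = 11 − 6.26 = 4.74.
Midpoints: P̄ = 8.63, Q̄ = 765.5.
ε = (ΔQ/ΔP)(P̄/Q̄) = (-481/4.74)(8.63/765.5).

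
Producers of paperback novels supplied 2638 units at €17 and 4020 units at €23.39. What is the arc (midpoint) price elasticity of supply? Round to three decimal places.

1.312

ΔQ = 4020 − 2638 = 1382; ΔP = 23.39 − 17 = 6.39.
Midpoints: P̄ = 20.20, Q̄ = 3329.0.
ε_s = (ΔQ/ΔP)(P̄/Q̄) = (1382/6.39)(20.20/3329.0).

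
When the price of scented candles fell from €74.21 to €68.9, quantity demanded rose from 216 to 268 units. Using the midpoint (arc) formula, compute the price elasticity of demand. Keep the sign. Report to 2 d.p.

ΔQ = 268 − 216 = 52; ΔP = 68.9 − 74.21 = -5.31.
Midpoints: P̄ = 71.56, Q̄ = 242.0.
ε = (ΔQ/ΔP)(P̄/Q̄) = (52/-5.31)(71.56/242.0).

-2.90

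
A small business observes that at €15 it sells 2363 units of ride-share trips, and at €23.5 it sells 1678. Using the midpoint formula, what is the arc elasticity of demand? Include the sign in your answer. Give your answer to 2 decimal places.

-0.77

ΔQ = 1678 − 2363 = -685; ΔP = 23.5 − 15 = 8.5.
Midpoints: P̄ = 19.25, Q̄ = 2020.5.
ε = (ΔQ/ΔP)(P̄/Q̄) = (-685/8.5)(19.25/2020.5).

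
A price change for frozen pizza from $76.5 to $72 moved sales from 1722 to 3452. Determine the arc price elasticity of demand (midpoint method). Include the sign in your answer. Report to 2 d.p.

ΔQ = 3452 − 1722 = 1730; ΔP = 72 − 76.5 = -4.5.
Midpoints: P̄ = 74.25, Q̄ = 2587.0.
ε = (ΔQ/ΔP)(P̄/Q̄) = (1730/-4.5)(74.25/2587.0).

-11.03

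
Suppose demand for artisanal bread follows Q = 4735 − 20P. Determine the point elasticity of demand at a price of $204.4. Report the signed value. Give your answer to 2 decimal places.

-6.32

At P = 204.4, Q = 647.
dQ/dP = −20.
ε = (dQ/dP)(P/Q) = (-20)(204.4/647).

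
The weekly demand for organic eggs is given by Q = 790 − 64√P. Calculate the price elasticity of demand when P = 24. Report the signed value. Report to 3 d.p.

-0.329

At P = 24, Q = 476.465.
dQ/dP = −64/(2√P) = -6.532.
ε = (dQ/dP)(P/Q) = (-6.532)(24/476.465).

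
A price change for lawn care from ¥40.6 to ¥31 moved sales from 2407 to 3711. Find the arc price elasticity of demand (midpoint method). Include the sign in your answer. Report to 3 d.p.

-1.590

ΔQ = 3711 − 2407 = 1304; ΔP = 31 − 40.6 = -9.6.
Midpoints: P̄ = 35.80, Q̄ = 3059.0.
ε = (ΔQ/ΔP)(P̄/Q̄) = (1304/-9.6)(35.80/3059.0).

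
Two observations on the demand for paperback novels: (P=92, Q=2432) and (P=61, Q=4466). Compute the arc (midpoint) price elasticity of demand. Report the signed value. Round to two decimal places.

-1.46

ΔQ = 4466 − 2432 = 2034; ΔP = 61 − 92 = -31.
Midpoints: P̄ = 76.50, Q̄ = 3449.0.
ε = (ΔQ/ΔP)(P̄/Q̄) = (2034/-31)(76.50/3449.0).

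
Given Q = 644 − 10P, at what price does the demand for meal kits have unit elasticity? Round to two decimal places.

32.20

For linear demand Q = a − bP, ε = −bP/(a − bP). |ε| = 1 when bP = a − bP, i.e. P = a/(2b).
P = 644/(2·10) = 644/20 = 32.2000.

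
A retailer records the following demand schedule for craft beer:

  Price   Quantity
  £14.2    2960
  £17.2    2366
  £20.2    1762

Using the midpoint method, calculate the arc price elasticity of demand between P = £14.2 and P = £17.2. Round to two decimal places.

At P = 14.2, Q = 2960; at P = 17.2, Q = 2366.
ΔQ = -594, ΔP = 3.0. Midpoints: P̄ = 15.70, Q̄ = 2663.0.
ε = (ΔQ/ΔP)(P̄/Q̄) = (-594/3.0)(15.70/2663.0).

-1.17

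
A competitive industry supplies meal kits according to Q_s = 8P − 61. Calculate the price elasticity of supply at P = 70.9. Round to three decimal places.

1.121

At P = 70.9, Q_s = 506.20.
dQ_s/dP = 8.
ε_s = (dQ_s/dP)(P/Q_s) = (8)(70.9/506.20).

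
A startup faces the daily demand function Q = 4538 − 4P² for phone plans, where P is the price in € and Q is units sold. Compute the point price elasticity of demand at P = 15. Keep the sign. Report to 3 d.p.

-0.495

At P = 15, Q = 3638.
dQ/dP = −8P = -120.
ε = (dQ/dP)(P/Q) = (-120)(15/3638).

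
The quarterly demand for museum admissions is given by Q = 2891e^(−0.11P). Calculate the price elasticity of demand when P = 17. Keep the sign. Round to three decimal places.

-1.870

At P = 17, Q = 445.572.
dQ/dP = −0.11·2891e^(−0.11P) = −0.11Q = -49.013.
ε = (dQ/dP)(P/Q) = (-49.013)(17/445.572).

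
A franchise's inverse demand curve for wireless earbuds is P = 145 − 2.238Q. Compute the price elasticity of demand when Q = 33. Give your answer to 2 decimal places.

-0.96

At Q = 33, P = 145 − 2.238(33) = 71.15.
dP/dQ = −2.238, so dQ/dP = 1/(−2.238) = -0.447.
ε = (dQ/dP)(P/Q) = (-0.447)(71.15/33).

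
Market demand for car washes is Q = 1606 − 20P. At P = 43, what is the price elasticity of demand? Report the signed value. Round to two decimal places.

-1.15

At P = 43, Q = 746.
dQ/dP = −20.
ε = (dQ/dP)(P/Q) = (-20)(43/746).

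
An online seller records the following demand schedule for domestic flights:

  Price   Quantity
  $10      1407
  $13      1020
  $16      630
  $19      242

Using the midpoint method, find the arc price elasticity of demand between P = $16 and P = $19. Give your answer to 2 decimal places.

At P = 16, Q = 630; at P = 19, Q = 242.
ΔQ = -388, ΔP = 3. Midpoints: P̄ = 17.50, Q̄ = 436.0.
ε = (ΔQ/ΔP)(P̄/Q̄) = (-388/3)(17.50/436.0).

-5.19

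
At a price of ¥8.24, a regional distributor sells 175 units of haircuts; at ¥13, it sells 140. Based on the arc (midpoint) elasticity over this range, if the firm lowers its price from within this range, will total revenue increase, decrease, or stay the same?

decrease

Arc ε = (-35/4.76)(10.62/157.5) ≈ -0.496.
|ε| = 0.50 < 1, so demand is inelastic. A price cut therefore reduces total revenue.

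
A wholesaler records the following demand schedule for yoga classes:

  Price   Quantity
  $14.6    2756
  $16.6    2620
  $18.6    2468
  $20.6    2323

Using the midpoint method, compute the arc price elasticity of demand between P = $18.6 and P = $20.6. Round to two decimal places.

-0.59

At P = 18.6, Q = 2468; at P = 20.6, Q = 2323.
ΔQ = -145, ΔP = 2.0. Midpoints: P̄ = 19.60, Q̄ = 2395.5.
ε = (ΔQ/ΔP)(P̄/Q̄) = (-145/2.0)(19.60/2395.5).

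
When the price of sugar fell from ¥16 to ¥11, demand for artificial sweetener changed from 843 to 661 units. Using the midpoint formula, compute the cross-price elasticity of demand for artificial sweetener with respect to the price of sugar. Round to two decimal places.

0.65

ΔQ_x = 661 − 843 = -182; ΔP_y = 11 − 16 = -5.
Midpoints: P̄_y = 13.50, Q̄_x = 752.0.
ε_xy = (ΔQ_x/ΔP_y)(P̄_y/Q̄_x) = (-182/-5)(13.50/752.0).
ε_xy > 0, so the goods are substitutes.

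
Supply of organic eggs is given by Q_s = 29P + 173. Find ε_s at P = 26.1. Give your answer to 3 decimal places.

0.814

At P = 26.1, Q_s = 929.90.
dQ_s/dP = 29.
ε_s = (dQ_s/dP)(P/Q_s) = (29)(26.1/929.90).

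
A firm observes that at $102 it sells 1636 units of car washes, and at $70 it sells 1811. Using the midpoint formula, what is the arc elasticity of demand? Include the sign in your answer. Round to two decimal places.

-0.27

ΔQ = 1811 − 1636 = 175; ΔP = 70 − 102 = -32.
Midpoints: P̄ = 86.00, Q̄ = 1723.5.
ε = (ΔQ/ΔP)(P̄/Q̄) = (175/-32)(86.00/1723.5).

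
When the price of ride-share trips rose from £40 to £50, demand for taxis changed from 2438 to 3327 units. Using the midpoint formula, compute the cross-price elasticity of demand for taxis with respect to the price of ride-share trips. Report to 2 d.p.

ΔQ_x = 3327 − 2438 = 889; ΔP_y = 50 − 40 = 10.
Midpoints: P̄_y = 45.00, Q̄_x = 2882.5.
ε_xy = (ΔQ_x/ΔP_y)(P̄_y/Q̄_x) = (889/10)(45.00/2882.5).

1.39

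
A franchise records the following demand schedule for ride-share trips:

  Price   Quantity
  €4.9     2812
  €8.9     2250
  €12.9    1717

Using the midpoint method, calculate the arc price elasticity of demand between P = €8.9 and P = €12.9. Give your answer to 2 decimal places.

At P = 8.9, Q = 2250; at P = 12.9, Q = 1717.
ΔQ = -533, ΔP = 4.0. Midpoints: P̄ = 10.90, Q̄ = 1983.5.
ε = (ΔQ/ΔP)(P̄/Q̄) = (-533/4.0)(10.90/1983.5).

-0.73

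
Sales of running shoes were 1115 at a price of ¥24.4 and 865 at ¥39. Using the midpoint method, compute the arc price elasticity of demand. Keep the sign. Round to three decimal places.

ΔQ = 865 − 1115 = -250; ΔP = 39 − 24.4 = 14.6.
Midpoints: P̄ = 31.70, Q̄ = 990.0.
ε = (ΔQ/ΔP)(P̄/Q̄) = (-250/14.6)(31.70/990.0).

-0.548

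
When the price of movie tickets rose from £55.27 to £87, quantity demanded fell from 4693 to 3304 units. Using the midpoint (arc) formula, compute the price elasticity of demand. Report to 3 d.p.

ΔQ = 3304 − 4693 = -1389; ΔP = 87 − 55.27 = 31.73.
Midpoints: P̄ = 71.14, Q̄ = 3998.5.
ε = (ΔQ/ΔP)(P̄/Q̄) = (-1389/31.73)(71.14/3998.5).

-0.779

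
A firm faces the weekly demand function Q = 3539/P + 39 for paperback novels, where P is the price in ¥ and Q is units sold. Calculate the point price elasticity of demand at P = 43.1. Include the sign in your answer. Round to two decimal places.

At P = 43.1, Q = 121.111.
dQ/dP = −3539/P² = -1.905.
ε = (dQ/dP)(P/Q) = (-1.905)(43.1/121.111).
|ε| < 1, so demand is inelastic at this price.

-0.68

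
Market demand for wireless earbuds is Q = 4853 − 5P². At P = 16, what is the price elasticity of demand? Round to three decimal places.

-0.716

At P = 16, Q = 3573.
dQ/dP = −10P = -160.
ε = (dQ/dP)(P/Q) = (-160)(16/3573).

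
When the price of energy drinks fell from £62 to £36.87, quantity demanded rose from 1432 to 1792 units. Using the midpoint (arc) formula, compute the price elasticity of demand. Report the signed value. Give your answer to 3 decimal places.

-0.439

ΔQ = 1792 − 1432 = 360; ΔP = 36.87 − 62 = -25.13.
Midpoints: P̄ = 49.44, Q̄ = 1612.0.
ε = (ΔQ/ΔP)(P̄/Q̄) = (360/-25.13)(49.44/1612.0).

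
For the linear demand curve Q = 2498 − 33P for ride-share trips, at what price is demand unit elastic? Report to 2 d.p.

37.85

For linear demand Q = a − bP, ε = −bP/(a − bP). |ε| = 1 when bP = a − bP, i.e. P = a/(2b).
P = 2498/(2·33) = 2498/66 = 37.8485.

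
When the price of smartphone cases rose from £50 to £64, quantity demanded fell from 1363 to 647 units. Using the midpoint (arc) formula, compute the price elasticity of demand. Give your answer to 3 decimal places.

-2.901

ΔQ = 647 − 1363 = -716; ΔP = 64 − 50 = 14.
Midpoints: P̄ = 57.00, Q̄ = 1005.0.
ε = (ΔQ/ΔP)(P̄/Q̄) = (-716/14)(57.00/1005.0).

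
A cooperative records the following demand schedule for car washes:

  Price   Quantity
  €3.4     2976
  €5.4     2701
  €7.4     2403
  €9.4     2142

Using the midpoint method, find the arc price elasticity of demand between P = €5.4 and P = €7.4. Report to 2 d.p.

At P = 5.4, Q = 2701; at P = 7.4, Q = 2403.
ΔQ = -298, ΔP = 2.0. Midpoints: P̄ = 6.40, Q̄ = 2552.0.
ε = (ΔQ/ΔP)(P̄/Q̄) = (-298/2.0)(6.40/2552.0).

-0.37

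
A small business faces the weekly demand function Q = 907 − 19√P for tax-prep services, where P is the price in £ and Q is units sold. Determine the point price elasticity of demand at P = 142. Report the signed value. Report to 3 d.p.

At P = 142, Q = 680.589.
dQ/dP = −19/(2√P) = -0.797.
ε = (dQ/dP)(P/Q) = (-0.797)(142/680.589).

-0.166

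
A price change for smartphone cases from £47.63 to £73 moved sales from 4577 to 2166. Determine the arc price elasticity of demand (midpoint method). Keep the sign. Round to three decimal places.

-1.700

ΔQ = 2166 − 4577 = -2411; ΔP = 73 − 47.63 = 25.37.
Midpoints: P̄ = 60.31, Q̄ = 3371.5.
ε = (ΔQ/ΔP)(P̄/Q̄) = (-2411/25.37)(60.31/3371.5).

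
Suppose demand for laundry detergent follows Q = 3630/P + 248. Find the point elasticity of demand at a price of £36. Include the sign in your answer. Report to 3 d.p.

-0.289

At P = 36, Q = 348.833.
dQ/dP = −3630/P² = -2.801.
ε = (dQ/dP)(P/Q) = (-2.801)(36/348.833).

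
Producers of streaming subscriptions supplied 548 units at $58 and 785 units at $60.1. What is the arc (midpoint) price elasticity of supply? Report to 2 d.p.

10.00

ΔQ = 785 − 548 = 237; ΔP = 60.1 − 58 = 2.1.
Midpoints: P̄ = 59.05, Q̄ = 666.5.
ε_s = (ΔQ/ΔP)(P̄/Q̄) = (237/2.1)(59.05/666.5).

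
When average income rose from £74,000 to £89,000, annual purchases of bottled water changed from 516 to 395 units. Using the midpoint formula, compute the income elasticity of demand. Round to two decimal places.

-1.44

ΔQ = -121, ΔI = 15000. Midpoints: Ī = 81,500, Q̄ = 455.5.
ε_I = (ΔQ/ΔI)(Ī/Q̄) = (-121/15000)(81500/455.5).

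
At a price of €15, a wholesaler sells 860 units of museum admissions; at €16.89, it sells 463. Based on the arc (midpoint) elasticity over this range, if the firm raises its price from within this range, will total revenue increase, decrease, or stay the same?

decrease

Arc ε = (-397/1.89)(15.95/661.5) ≈ -5.063.
|ε| = 5.06 > 1, so demand is elastic. A price rise therefore reduces total revenue.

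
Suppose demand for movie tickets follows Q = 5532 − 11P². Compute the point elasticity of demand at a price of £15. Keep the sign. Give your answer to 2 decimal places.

At P = 15, Q = 3057.
dQ/dP = −22P = -330.
ε = (dQ/dP)(P/Q) = (-330)(15/3057).

-1.62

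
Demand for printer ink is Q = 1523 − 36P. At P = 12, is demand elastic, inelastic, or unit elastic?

Q = 1091, dQ/dP = -36.
ε = (dQ/dP)(P/Q) ≈ -0.396.
|ε| = 0.40 < 1.

inelastic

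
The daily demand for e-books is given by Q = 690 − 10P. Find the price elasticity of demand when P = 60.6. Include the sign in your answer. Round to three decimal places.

-7.214

At P = 60.6, Q = 84.
dQ/dP = −10.
ε = (dQ/dP)(P/Q) = (-10)(60.6/84).
|ε| > 1, so demand is elastic at this price.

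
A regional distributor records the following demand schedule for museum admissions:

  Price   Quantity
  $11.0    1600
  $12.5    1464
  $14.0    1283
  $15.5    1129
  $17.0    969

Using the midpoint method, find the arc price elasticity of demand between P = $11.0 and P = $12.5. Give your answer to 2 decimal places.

-0.70

At P = 11.0, Q = 1600; at P = 12.5, Q = 1464.
ΔQ = -136, ΔP = 1.5. Midpoints: P̄ = 11.75, Q̄ = 1532.0.
ε = (ΔQ/ΔP)(P̄/Q̄) = (-136/1.5)(11.75/1532.0).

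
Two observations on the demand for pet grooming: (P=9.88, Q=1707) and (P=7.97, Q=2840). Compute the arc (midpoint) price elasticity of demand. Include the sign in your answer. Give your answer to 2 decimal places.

-2.33

ΔQ = 2840 − 1707 = 1133; ΔP = 7.97 − 9.88 = -1.91.
Midpoints: P̄ = 8.93, Q̄ = 2273.5.
ε = (ΔQ/ΔP)(P̄/Q̄) = (1133/-1.91)(8.93/2273.5).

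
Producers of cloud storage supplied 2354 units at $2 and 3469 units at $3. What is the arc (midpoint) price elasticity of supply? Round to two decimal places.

ΔQ = 3469 − 2354 = 1115; ΔP = 3 − 2 = 1.
Midpoints: P̄ = 2.50, Q̄ = 2911.5.
ε_s = (ΔQ/ΔP)(P̄/Q̄) = (1115/1)(2.50/2911.5).

0.96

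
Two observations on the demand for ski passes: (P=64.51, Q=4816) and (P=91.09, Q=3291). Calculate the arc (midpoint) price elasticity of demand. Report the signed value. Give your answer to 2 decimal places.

-1.10

ΔQ = 3291 − 4816 = -1525; ΔP = 91.09 − 64.51 = 26.58.
Midpoints: P̄ = 77.80, Q̄ = 4053.5.
ε = (ΔQ/ΔP)(P̄/Q̄) = (-1525/26.58)(77.80/4053.5).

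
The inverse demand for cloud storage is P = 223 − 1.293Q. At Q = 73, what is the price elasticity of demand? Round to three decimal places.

-1.363

At Q = 73, P = 223 − 1.293(73) = 128.61.
dP/dQ = −1.293, so dQ/dP = 1/(−1.293) = -0.773.
ε = (dQ/dP)(P/Q) = (-0.773)(128.61/73).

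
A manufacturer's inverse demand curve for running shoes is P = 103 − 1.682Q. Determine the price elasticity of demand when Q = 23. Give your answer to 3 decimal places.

At Q = 23, P = 103 − 1.682(23) = 64.31.
dP/dQ = −1.682, so dQ/dP = 1/(−1.682) = -0.595.
ε = (dQ/dP)(P/Q) = (-0.595)(64.31/23).

-1.662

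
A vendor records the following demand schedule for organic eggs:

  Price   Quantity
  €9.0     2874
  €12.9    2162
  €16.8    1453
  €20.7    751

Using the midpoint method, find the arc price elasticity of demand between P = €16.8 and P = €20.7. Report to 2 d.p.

At P = 16.8, Q = 1453; at P = 20.7, Q = 751.
ΔQ = -702, ΔP = 3.9. Midpoints: P̄ = 18.75, Q̄ = 1102.0.
ε = (ΔQ/ΔP)(P̄/Q̄) = (-702/3.9)(18.75/1102.0).

-3.06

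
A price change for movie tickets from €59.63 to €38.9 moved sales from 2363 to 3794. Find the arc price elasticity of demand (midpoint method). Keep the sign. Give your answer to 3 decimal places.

ΔQ = 3794 − 2363 = 1431; ΔP = 38.9 − 59.63 = -20.73.
Midpoints: P̄ = 49.27, Q̄ = 3078.5.
ε = (ΔQ/ΔP)(P̄/Q̄) = (1431/-20.73)(49.27/3078.5).

-1.105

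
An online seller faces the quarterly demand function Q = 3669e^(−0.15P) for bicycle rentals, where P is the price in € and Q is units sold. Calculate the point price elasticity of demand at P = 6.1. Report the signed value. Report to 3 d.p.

-0.915

At P = 6.1, Q = 1469.496.
dQ/dP = −0.15·3669e^(−0.15P) = −0.15Q = -220.424.
ε = (dQ/dP)(P/Q) = (-220.424)(6.1/1469.496).
|ε| < 1, so demand is inelastic at this price.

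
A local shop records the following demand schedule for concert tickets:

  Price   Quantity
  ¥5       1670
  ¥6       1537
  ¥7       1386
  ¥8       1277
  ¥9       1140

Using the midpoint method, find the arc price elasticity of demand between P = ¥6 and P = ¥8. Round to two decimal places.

At P = 6, Q = 1537; at P = 8, Q = 1277.
ΔQ = -260, ΔP = 2. Midpoints: P̄ = 7.00, Q̄ = 1407.0.
ε = (ΔQ/ΔP)(P̄/Q̄) = (-260/2)(7.00/1407.0).

-0.65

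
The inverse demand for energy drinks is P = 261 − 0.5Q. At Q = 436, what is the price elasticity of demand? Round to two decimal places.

-0.20

At Q = 436, P = 261 − 0.5(436) = 43.00.
dP/dQ = −0.5, so dQ/dP = 1/(−0.5) = -2.000.
ε = (dQ/dP)(P/Q) = (-2.000)(43.00/436).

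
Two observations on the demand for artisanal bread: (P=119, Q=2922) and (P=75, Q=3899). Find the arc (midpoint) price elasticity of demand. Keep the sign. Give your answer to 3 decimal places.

-0.632

ΔQ = 3899 − 2922 = 977; ΔP = 75 − 119 = -44.
Midpoints: P̄ = 97.00, Q̄ = 3410.5.
ε = (ΔQ/ΔP)(P̄/Q̄) = (977/-44)(97.00/3410.5).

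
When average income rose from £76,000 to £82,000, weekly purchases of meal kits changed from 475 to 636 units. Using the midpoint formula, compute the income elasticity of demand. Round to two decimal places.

ΔQ = 161, ΔI = 6000. Midpoints: Ī = 79,000, Q̄ = 555.5.
ε_I = (ΔQ/ΔI)(Ī/Q̄) = (161/6000)(79000/555.5).

3.82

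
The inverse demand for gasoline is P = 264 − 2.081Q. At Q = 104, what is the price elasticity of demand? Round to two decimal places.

At Q = 104, P = 264 − 2.081(104) = 47.58.
dP/dQ = −2.081, so dQ/dP = 1/(−2.081) = -0.481.
ε = (dQ/dP)(P/Q) = (-0.481)(47.58/104).

-0.22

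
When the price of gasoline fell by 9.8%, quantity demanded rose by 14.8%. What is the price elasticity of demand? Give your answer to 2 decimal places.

ε = %ΔQ / %ΔP = (14.8)/(-9.8) = -1.510.

-1.51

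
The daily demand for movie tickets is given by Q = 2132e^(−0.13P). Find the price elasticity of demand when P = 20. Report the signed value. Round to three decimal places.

-2.600

At P = 20, Q = 158.351.
dQ/dP = −0.13·2132e^(−0.13P) = −0.13Q = -20.586.
ε = (dQ/dP)(P/Q) = (-20.586)(20/158.351).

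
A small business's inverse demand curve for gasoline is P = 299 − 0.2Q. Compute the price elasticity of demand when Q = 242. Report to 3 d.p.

At Q = 242, P = 299 − 0.2(242) = 250.60.
dP/dQ = −0.2, so dQ/dP = 1/(−0.2) = -5.000.
ε = (dQ/dP)(P/Q) = (-5.000)(250.60/242).

-5.178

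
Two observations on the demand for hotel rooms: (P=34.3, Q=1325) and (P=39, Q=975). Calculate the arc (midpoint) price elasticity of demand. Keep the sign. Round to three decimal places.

-2.373

ΔQ = 975 − 1325 = -350; ΔP = 39 − 34.3 = 4.7.
Midpoints: P̄ = 36.65, Q̄ = 1150.0.
ε = (ΔQ/ΔP)(P̄/Q̄) = (-350/4.7)(36.65/1150.0).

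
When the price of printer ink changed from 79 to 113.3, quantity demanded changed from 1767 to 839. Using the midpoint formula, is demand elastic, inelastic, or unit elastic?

Arc ε ≈ -1.996.
|ε| = 2.00 > 1.

elastic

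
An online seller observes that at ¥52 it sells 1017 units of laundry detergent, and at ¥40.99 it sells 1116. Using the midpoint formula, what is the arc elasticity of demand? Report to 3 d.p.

-0.392

ΔQ = 1116 − 1017 = 99; ΔP = 40.99 − 52 = -11.01.
Midpoints: P̄ = 46.50, Q̄ = 1066.5.
ε = (ΔQ/ΔP)(P̄/Q̄) = (99/-11.01)(46.50/1066.5).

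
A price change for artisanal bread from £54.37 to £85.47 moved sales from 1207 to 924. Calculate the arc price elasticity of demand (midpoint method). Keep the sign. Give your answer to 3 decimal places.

ΔQ = 924 − 1207 = -283; ΔP = 85.47 − 54.37 = 31.1.
Midpoints: P̄ = 69.92, Q̄ = 1065.5.
ε = (ΔQ/ΔP)(P̄/Q̄) = (-283/31.1)(69.92/1065.5).

-0.597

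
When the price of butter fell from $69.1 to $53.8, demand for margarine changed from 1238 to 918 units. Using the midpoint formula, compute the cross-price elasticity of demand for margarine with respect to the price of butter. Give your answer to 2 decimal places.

ΔQ_x = 918 − 1238 = -320; ΔP_y = 53.8 − 69.1 = -15.3.
Midpoints: P̄_y = 61.45, Q̄_x = 1078.0.
ε_xy = (ΔQ_x/ΔP_y)(P̄_y/Q̄_x) = (-320/-15.3)(61.45/1078.0).
ε_xy > 0, so the goods are substitutes.

1.19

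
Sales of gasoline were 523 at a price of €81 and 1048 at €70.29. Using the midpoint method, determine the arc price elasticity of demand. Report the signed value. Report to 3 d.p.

ΔQ = 1048 − 523 = 525; ΔP = 70.29 − 81 = -10.71.
Midpoints: P̄ = 75.65, Q̄ = 785.5.
ε = (ΔQ/ΔP)(P̄/Q̄) = (525/-10.71)(75.65/785.5).

-4.721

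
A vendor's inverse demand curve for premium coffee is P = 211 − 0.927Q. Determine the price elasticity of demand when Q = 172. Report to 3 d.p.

-0.323

At Q = 172, P = 211 − 0.927(172) = 51.56.
dP/dQ = −0.927, so dQ/dP = 1/(−0.927) = -1.079.
ε = (dQ/dP)(P/Q) = (-1.079)(51.56/172).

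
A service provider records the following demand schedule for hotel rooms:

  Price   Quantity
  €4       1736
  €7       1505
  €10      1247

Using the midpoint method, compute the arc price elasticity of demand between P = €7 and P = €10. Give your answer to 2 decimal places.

-0.53

At P = 7, Q = 1505; at P = 10, Q = 1247.
ΔQ = -258, ΔP = 3. Midpoints: P̄ = 8.50, Q̄ = 1376.0.
ε = (ΔQ/ΔP)(P̄/Q̄) = (-258/3)(8.50/1376.0).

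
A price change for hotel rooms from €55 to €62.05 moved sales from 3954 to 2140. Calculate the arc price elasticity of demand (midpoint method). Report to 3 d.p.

-4.942

ΔQ = 2140 − 3954 = -1814; ΔP = 62.05 − 55 = 7.05.
Midpoints: P̄ = 58.52, Q̄ = 3047.0.
ε = (ΔQ/ΔP)(P̄/Q̄) = (-1814/7.05)(58.52/3047.0).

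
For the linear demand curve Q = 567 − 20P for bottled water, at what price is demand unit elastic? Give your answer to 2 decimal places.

For linear demand Q = a − bP, ε = −bP/(a − bP). |ε| = 1 when bP = a − bP, i.e. P = a/(2b).
P = 567/(2·20) = 567/40 = 14.1750.

14.18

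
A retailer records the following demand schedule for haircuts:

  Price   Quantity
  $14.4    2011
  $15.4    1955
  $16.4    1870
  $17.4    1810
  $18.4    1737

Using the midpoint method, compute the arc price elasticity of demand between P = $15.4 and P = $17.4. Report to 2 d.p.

-0.63

At P = 15.4, Q = 1955; at P = 17.4, Q = 1810.
ΔQ = -145, ΔP = 2.0. Midpoints: P̄ = 16.40, Q̄ = 1882.5.
ε = (ΔQ/ΔP)(P̄/Q̄) = (-145/2.0)(16.40/1882.5).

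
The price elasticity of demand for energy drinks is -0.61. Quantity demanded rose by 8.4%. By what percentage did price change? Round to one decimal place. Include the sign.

-13.8%

%ΔP ≈ %ΔQ / ε = (8.4%)/(-0.61) = -13.77%.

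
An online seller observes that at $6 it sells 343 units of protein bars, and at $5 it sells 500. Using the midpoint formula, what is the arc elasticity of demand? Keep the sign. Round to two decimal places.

-2.05

ΔQ = 500 − 343 = 157; ΔP = 5 − 6 = -1.
Midpoints: P̄ = 5.50, Q̄ = 421.5.
ε = (ΔQ/ΔP)(P̄/Q̄) = (157/-1)(5.50/421.5).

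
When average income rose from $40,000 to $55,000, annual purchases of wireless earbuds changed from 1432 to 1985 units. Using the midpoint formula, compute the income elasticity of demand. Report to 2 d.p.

ΔQ = 553, ΔI = 15000. Midpoints: Ī = 47,500, Q̄ = 1708.5.
ε_I = (ΔQ/ΔI)(Ī/Q̄) = (553/15000)(47500/1708.5).

1.02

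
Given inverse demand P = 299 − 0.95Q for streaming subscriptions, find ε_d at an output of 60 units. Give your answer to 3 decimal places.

-4.246

At Q = 60, P = 299 − 0.95(60) = 242.00.
dP/dQ = −0.95, so dQ/dP = 1/(−0.95) = -1.053.
ε = (dQ/dP)(P/Q) = (-1.053)(242.00/60).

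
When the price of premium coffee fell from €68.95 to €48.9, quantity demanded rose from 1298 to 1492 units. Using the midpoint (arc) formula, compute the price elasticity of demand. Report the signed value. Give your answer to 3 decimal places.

-0.409

ΔQ = 1492 − 1298 = 194; ΔP = 48.9 − 68.95 = -20.05.
Midpoints: P̄ = 58.92, Q̄ = 1395.0.
ε = (ΔQ/ΔP)(P̄/Q̄) = (194/-20.05)(58.92/1395.0).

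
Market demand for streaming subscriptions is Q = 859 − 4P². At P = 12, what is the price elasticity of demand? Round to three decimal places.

-4.071

At P = 12, Q = 283.
dQ/dP = −8P = -96.
ε = (dQ/dP)(P/Q) = (-96)(12/283).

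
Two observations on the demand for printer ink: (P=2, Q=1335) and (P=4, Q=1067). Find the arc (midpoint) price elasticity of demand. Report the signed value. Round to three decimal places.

-0.335

ΔQ = 1067 − 1335 = -268; ΔP = 4 − 2 = 2.
Midpoints: P̄ = 3.00, Q̄ = 1201.0.
ε = (ΔQ/ΔP)(P̄/Q̄) = (-268/2)(3.00/1201.0).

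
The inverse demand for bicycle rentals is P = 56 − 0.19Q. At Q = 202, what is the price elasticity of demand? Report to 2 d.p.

At Q = 202, P = 56 − 0.19(202) = 17.62.
dP/dQ = −0.19, so dQ/dP = 1/(−0.19) = -5.263.
ε = (dQ/dP)(P/Q) = (-5.263)(17.62/202).

-0.46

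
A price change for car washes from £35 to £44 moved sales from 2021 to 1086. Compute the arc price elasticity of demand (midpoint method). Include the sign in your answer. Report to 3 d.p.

-2.642

ΔQ = 1086 − 2021 = -935; ΔP = 44 − 35 = 9.
Midpoints: P̄ = 39.50, Q̄ = 1553.5.
ε = (ΔQ/ΔP)(P̄/Q̄) = (-935/9)(39.50/1553.5).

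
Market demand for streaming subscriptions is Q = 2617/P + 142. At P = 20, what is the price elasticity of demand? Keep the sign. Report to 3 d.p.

-0.480

At P = 20, Q = 272.850.
dQ/dP = −2617/P² = -6.543.
ε = (dQ/dP)(P/Q) = (-6.543)(20/272.850).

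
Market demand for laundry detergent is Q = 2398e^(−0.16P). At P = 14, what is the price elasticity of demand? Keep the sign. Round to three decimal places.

-2.240

At P = 14, Q = 255.287.
dQ/dP = −0.16·2398e^(−0.16P) = −0.16Q = -40.846.
ε = (dQ/dP)(P/Q) = (-40.846)(14/255.287).
|ε| > 1, so demand is elastic at this price.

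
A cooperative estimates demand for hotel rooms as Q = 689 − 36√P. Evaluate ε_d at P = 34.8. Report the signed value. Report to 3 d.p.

At P = 34.8, Q = 476.631.
dQ/dP = −36/(2√P) = -3.051.
ε = (dQ/dP)(P/Q) = (-3.051)(34.8/476.631).

-0.223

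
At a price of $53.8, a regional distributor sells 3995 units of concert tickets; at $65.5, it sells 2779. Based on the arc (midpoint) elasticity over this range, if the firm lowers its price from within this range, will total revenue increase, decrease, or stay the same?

increase

Arc ε = (-1216/11.7)(59.65/3387.0) ≈ -1.830.
|ε| = 1.83 > 1, so demand is elastic. A price cut therefore raises total revenue.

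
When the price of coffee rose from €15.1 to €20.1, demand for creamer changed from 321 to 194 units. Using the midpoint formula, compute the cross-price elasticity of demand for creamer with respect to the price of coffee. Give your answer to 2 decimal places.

-1.74

ΔQ_x = 194 − 321 = -127; ΔP_y = 20.1 − 15.1 = 5.0.
Midpoints: P̄_y = 17.60, Q̄_x = 257.5.
ε_xy = (ΔQ_x/ΔP_y)(P̄_y/Q̄_x) = (-127/5.0)(17.60/257.5).
ε_xy < 0, so the goods are complements.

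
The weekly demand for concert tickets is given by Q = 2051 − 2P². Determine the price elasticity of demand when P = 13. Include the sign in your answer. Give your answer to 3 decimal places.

-0.395

At P = 13, Q = 1713.
dQ/dP = −4P = -52.
ε = (dQ/dP)(P/Q) = (-52)(13/1713).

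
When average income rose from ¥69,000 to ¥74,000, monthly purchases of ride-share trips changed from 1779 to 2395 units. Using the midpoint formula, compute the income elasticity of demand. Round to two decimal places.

ΔQ = 616, ΔI = 5000. Midpoints: Ī = 71,500, Q̄ = 2087.0.
ε_I = (ΔQ/ΔI)(Ī/Q̄) = (616/5000)(71500/2087.0).

4.22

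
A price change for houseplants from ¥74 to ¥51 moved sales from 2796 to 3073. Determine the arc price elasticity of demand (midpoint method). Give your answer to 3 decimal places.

ΔQ = 3073 − 2796 = 277; ΔP = 51 − 74 = -23.
Midpoints: P̄ = 62.50, Q̄ = 2934.5.
ε = (ΔQ/ΔP)(P̄/Q̄) = (277/-23)(62.50/2934.5).

-0.257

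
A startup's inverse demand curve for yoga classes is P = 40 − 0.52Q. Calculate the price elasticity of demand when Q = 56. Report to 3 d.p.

-0.374

At Q = 56, P = 40 − 0.52(56) = 10.88.
dP/dQ = −0.52, so dQ/dP = 1/(−0.52) = -1.923.
ε = (dQ/dP)(P/Q) = (-1.923)(10.88/56).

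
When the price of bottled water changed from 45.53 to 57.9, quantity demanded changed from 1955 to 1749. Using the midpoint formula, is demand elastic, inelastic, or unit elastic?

Arc ε ≈ -0.465.
|ε| = 0.47 < 1.

inelastic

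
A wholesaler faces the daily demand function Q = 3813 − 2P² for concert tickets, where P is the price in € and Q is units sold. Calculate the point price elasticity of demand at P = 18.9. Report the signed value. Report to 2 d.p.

At P = 18.9, Q = 3098.580.
dQ/dP = −4P = -75.600.
ε = (dQ/dP)(P/Q) = (-75.600)(18.9/3098.580).
|ε| < 1, so demand is inelastic at this price.

-0.46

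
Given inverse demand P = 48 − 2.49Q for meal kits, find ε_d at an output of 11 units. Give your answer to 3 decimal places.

At Q = 11, P = 48 − 2.49(11) = 20.61.
dP/dQ = −2.49, so dQ/dP = 1/(−2.49) = -0.402.
ε = (dQ/dP)(P/Q) = (-0.402)(20.61/11).

-0.752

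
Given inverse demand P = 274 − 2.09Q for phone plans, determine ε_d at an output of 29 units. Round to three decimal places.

-3.521

At Q = 29, P = 274 − 2.09(29) = 213.39.
dP/dQ = −2.09, so dQ/dP = 1/(−2.09) = -0.478.
ε = (dQ/dP)(P/Q) = (-0.478)(213.39/29).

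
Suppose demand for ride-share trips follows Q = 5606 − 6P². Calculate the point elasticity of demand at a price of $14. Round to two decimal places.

At P = 14, Q = 4430.
dQ/dP = −12P = -168.
ε = (dQ/dP)(P/Q) = (-168)(14/4430).

-0.53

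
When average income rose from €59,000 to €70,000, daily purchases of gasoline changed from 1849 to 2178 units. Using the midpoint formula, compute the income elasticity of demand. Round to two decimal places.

ΔQ = 329, ΔI = 11000. Midpoints: Ī = 64,500, Q̄ = 2013.5.
ε_I = (ΔQ/ΔI)(Ī/Q̄) = (329/11000)(64500/2013.5).

0.96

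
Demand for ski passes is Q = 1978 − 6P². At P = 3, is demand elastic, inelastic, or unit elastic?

Q = 1924, dQ/dP = -36.
ε = (dQ/dP)(P/Q) ≈ -0.056.
|ε| = 0.06 < 1.

inelastic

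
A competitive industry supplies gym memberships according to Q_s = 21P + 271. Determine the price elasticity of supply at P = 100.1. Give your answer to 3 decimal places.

0.886

At P = 100.1, Q_s = 2373.10.
dQ_s/dP = 21.
ε_s = (dQ_s/dP)(P/Q_s) = (21)(100.1/2373.10).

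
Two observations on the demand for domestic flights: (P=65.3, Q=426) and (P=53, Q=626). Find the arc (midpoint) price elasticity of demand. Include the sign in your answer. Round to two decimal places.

-1.83

ΔQ = 626 − 426 = 200; ΔP = 53 − 65.3 = -12.3.
Midpoints: P̄ = 59.15, Q̄ = 526.0.
ε = (ΔQ/ΔP)(P̄/Q̄) = (200/-12.3)(59.15/526.0).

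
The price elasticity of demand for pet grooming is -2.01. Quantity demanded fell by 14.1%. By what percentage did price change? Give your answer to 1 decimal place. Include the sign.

7.0%

%ΔP ≈ %ΔQ / ε = (-14.1%)/(-2.01) = 7.01%.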